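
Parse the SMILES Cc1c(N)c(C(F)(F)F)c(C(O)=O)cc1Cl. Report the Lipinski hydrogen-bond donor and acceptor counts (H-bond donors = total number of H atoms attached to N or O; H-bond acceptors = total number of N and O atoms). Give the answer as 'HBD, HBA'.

3, 3

Donors: find every N or O and count the H atoms it carries.
  atom 4 (N): bond orders sum to 1 → 2 H
  atom 12 (O): bond orders sum to 1 → 1 H
  atom 13 (O): bond orders sum to 2 → 0 H
Lipinski HBD = 3.
Acceptors: N atoms = 1, O atoms = 2 → HBA = 3.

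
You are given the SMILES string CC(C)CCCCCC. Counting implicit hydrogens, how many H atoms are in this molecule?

20

Walk through each heavy atom and fill implicit hydrogens from standard valence (C 4, N 3, O 2, S 2, halogen 1):
  atom 1: C, bond orders sum to 1 (valence 4) → 3 H
  atom 2: C, bond orders sum to 3 (valence 4) → 1 H
  atom 3: C, bond orders sum to 1 (valence 4) → 3 H
  atom 4: C, bond orders sum to 2 (valence 4) → 2 H
  atom 5: C, bond orders sum to 2 (valence 4) → 2 H
  atom 6: C, bond orders sum to 2 (valence 4) → 2 H
  atom 7: C, bond orders sum to 2 (valence 4) → 2 H
  atom 8: C, bond orders sum to 2 (valence 4) → 2 H
  atom 9: C, bond orders sum to 1 (valence 4) → 3 H
Total hydrogens: 20.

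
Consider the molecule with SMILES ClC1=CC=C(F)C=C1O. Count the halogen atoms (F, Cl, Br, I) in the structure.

2

Halogen atoms appear at heavy-atom positions 1, 6 (1×Cl, 1×F).
Other groups present: 1 hydroxyl.
Halogen count: 2.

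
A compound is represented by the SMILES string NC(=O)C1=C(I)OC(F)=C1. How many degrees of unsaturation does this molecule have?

4

Molecular formula: C5H3FINO2.
DoU = (2C + 2 + N − H − X) / 2, where X is the halogen count and O/S are ignored.
    = (2·5 + 2 + 1 − 3 − 2) / 2 = 8 / 2 = 4.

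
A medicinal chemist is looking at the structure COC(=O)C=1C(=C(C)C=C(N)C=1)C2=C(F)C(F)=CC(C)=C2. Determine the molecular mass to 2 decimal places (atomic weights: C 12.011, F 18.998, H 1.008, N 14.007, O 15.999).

291.30 g/mol

First, the molecular formula is C16H15F2NO2 (counting implicit H from valence).
  C: 16 × 12.011 = 192.176
  F: 2 × 18.998 = 37.996
  H: 15 × 1.008 = 15.120
  N: 1 × 14.007 = 14.007
  O: 2 × 15.999 = 31.998
Sum: 16×12.011 + 2×18.998 + 15×1.008 + 1×14.007 + 2×15.999 = 291.297 → 291.30 g/mol.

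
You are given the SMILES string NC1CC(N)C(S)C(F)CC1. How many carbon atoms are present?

7

Count every carbon token in the SMILES (each C, including those in ring-closure positions and inside branches).
Carbon count: 7.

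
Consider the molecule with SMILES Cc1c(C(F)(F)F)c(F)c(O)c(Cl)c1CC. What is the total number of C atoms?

Count every carbon token in the SMILES (each C, including those in ring-closure positions and inside branches).
Carbon count: 10.

10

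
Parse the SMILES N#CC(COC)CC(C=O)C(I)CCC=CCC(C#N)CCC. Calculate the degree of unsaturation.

6

Degree of unsaturation = (number of rings) + (number of π bonds).
Ring closures in the SMILES: 0.
π bonds: 2 double bonds (each 1 DoU), 2 triple bonds (each 2 DoU) → 6 DoU from unsaturation.
Total DoU = 0 + 6 = 6.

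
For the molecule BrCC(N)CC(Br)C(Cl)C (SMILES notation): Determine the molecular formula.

C6H12Br2ClN

Walk through each heavy atom and fill implicit hydrogens from standard valence (C 4, N 3, O 2, S 2, halogen 1):
  atom 1: Br (halogen, monovalent) → 0 H
  atom 2: C, bond orders sum to 2 (valence 4) → 2 H
  atom 3: C, bond orders sum to 3 (valence 4) → 1 H
  atom 4: N, bond orders sum to 1 (valence 3) → 2 H
  atom 5: C, bond orders sum to 2 (valence 4) → 2 H
  atom 6: C, bond orders sum to 3 (valence 4) → 1 H
  atom 7: Br (halogen, monovalent) → 0 H
  atom 8: C, bond orders sum to 3 (valence 4) → 1 H
  atom 9: Cl (halogen, monovalent) → 0 H
  atom 10: C, bond orders sum to 1 (valence 4) → 3 H
Totals → C:6, H:12, Br:2, Cl:1, N:1.
In Hill order: C6H12Br2ClN.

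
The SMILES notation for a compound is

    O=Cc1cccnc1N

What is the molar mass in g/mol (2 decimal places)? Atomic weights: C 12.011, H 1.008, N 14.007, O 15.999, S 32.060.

122.13 g/mol

First, the molecular formula is C6H6N2O (counting implicit H from valence).
  C: 6 × 12.011 = 72.066
  H: 6 × 1.008 = 6.048
  N: 2 × 14.007 = 28.014
  O: 1 × 15.999 = 15.999
Sum: 6×12.011 + 6×1.008 + 2×14.007 + 1×15.999 = 122.127 → 122.13 g/mol.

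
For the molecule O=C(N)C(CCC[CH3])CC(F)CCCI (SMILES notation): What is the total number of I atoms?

Scan the SMILES for I atoms (remember two-letter symbols like Cl and Br are single atoms).
Iodine count: 1.

1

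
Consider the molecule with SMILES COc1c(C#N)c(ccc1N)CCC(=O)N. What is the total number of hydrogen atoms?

Walk through each heavy atom and fill implicit hydrogens from standard valence (C 4, N 3, O 2, S 2, halogen 1); for lowercase aromatic atoms, an aromatic c carries 1 H when it has two neighbours and 0 H with three, and aromatic n carries 0 H:
  atom 1: C, bond orders sum to 1 (valence 4) → 3 H
  atom 2: O, bond orders sum to 2 (valence 2) → 0 H
  atom 3: aromatic c, 3 neighbours → 0 H
  atom 4: aromatic c, 3 neighbours → 0 H
  atom 5: C, bond orders sum to 4 (valence 4) → 0 H
  atom 6: N, bond orders sum to 3 (valence 3) → 0 H
  atom 7: aromatic c, 3 neighbours → 0 H
  atom 8: aromatic c, 2 neighbours → 1 H
  atom 9: aromatic c, 2 neighbours → 1 H
  atom 10: aromatic c, 3 neighbours → 0 H
  atom 11: N, bond orders sum to 1 (valence 3) → 2 H
  atom 12: C, bond orders sum to 2 (valence 4) → 2 H
  atom 13: C, bond orders sum to 2 (valence 4) → 2 H
  atom 14: C, bond orders sum to 4 (valence 4) → 0 H
  atom 15: O, bond orders sum to 2 (valence 2) → 0 H
  atom 16: N, bond orders sum to 1 (valence 3) → 2 H
Total hydrogens: 13.

13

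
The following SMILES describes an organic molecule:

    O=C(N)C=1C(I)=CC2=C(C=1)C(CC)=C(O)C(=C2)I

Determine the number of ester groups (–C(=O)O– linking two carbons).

Scan the SMILES for the ester motif — none present.
Groups that are present: 1 amide, 1 hydroxyl.

0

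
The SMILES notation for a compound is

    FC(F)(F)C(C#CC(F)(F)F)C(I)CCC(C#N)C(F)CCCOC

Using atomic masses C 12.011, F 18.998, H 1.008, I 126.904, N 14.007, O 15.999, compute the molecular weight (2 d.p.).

First, the molecular formula is C15H17F7INO (counting implicit H from valence).
  C: 15 × 12.011 = 180.165
  F: 7 × 18.998 = 132.986
  H: 17 × 1.008 = 17.136
  I: 1 × 126.904 = 126.904
  N: 1 × 14.007 = 14.007
  O: 1 × 15.999 = 15.999
Sum: 15×12.011 + 7×18.998 + 17×1.008 + 1×126.904 + 1×14.007 + 1×15.999 = 487.197 → 487.20 g/mol.

487.20 g/mol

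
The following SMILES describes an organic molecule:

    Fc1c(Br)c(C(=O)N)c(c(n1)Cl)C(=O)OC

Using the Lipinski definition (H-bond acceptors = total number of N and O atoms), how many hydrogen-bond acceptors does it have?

N atoms: 2; O atoms: 3.
Lipinski HBA = 2 + 3 = 5.

5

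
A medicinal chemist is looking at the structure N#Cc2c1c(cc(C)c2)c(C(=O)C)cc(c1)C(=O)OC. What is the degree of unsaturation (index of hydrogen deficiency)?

Molecular formula: C16H13NO3.
DoU = (2C + 2 + N − H − X) / 2, where X is the halogen count and O/S are ignored.
    = (2·16 + 2 + 1 − 13 − 0) / 2 = 22 / 2 = 11.

11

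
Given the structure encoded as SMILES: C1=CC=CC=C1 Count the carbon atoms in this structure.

6

Count every carbon token in the SMILES (each C, including those in ring-closure positions and inside branches).
Carbon count: 6.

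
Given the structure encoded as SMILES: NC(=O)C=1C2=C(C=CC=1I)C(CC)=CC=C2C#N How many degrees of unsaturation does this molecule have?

10

Molecular formula: C14H11IN2O.
DoU = (2C + 2 + N − H − X) / 2, where X is the halogen count and O/S are ignored.
    = (2·14 + 2 + 2 − 11 − 1) / 2 = 20 / 2 = 10.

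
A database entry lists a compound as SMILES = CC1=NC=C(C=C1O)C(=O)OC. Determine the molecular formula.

Walk through each heavy atom and fill implicit hydrogens from standard valence (C 4, N 3, O 2, S 2, halogen 1):
  atom 1: C, bond orders sum to 1 (valence 4) → 3 H
  atom 2: C, bond orders sum to 4 (valence 4) → 0 H
  atom 3: N, bond orders sum to 3 (valence 3) → 0 H
  atom 4: C, bond orders sum to 3 (valence 4) → 1 H
  atom 5: C, bond orders sum to 4 (valence 4) → 0 H
  atom 6: C, bond orders sum to 3 (valence 4) → 1 H
  atom 7: C, bond orders sum to 4 (valence 4) → 0 H
  atom 8: O, bond orders sum to 1 (valence 2) → 1 H
  atom 9: C, bond orders sum to 4 (valence 4) → 0 H
  atom 10: O, bond orders sum to 2 (valence 2) → 0 H
  atom 11: O, bond orders sum to 2 (valence 2) → 0 H
  atom 12: C, bond orders sum to 1 (valence 4) → 3 H
Totals → C:8, H:9, N:1, O:3.

C8H9NO3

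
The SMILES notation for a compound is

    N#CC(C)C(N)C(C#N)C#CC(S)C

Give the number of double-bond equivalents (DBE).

Degree of unsaturation = (number of rings) + (number of π bonds).
Ring closures in the SMILES: 0.
π bonds: 3 triple bonds (each 2 DoU) → 6 DoU from unsaturation.
Total DoU = 0 + 6 = 6.

6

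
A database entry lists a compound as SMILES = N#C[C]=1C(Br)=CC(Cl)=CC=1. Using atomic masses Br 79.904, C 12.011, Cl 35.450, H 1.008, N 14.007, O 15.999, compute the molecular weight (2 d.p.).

216.46 g/mol

First, the molecular formula is C7H3BrClN (counting implicit H from valence).
  Br: 1 × 79.904 = 79.904
  C: 7 × 12.011 = 84.077
  Cl: 1 × 35.450 = 35.450
  H: 3 × 1.008 = 3.024
  N: 1 × 14.007 = 14.007
Sum: 1×79.904 + 7×12.011 + 1×35.450 + 3×1.008 + 1×14.007 = 216.462 → 216.46 g/mol.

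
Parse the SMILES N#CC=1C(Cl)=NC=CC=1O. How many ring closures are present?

1

In SMILES, each pair of matching ring-closure digits denotes one ring-closing bond; the number of such bonds equals the number of independent rings.
Ring-closure bonds here: 1.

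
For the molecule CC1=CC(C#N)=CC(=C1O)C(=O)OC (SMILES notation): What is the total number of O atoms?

Scan the SMILES for O atoms (remember two-letter symbols like Cl and Br are single atoms).
Oxygen count: 3.

3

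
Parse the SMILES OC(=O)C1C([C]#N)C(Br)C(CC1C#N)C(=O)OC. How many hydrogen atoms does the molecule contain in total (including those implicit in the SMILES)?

Walk through each heavy atom and fill implicit hydrogens from standard valence (C 4, N 3, O 2, S 2, halogen 1):
  atom 1: O, bond orders sum to 1 (valence 2) → 1 H
  atom 2: C, bond orders sum to 4 (valence 4) → 0 H
  atom 3: O, bond orders sum to 2 (valence 2) → 0 H
  atom 4: C, bond orders sum to 3 (valence 4) → 1 H
  atom 5: C, bond orders sum to 3 (valence 4) → 1 H
  atom 6: C with explicit H count 0
  atom 7: N, bond orders sum to 3 (valence 3) → 0 H
  atom 8: C, bond orders sum to 3 (valence 4) → 1 H
  atom 9: Br (halogen, monovalent) → 0 H
  atom 10: C, bond orders sum to 3 (valence 4) → 1 H
  atom 11: C, bond orders sum to 2 (valence 4) → 2 H
  atom 12: C, bond orders sum to 3 (valence 4) → 1 H
  atom 13: C, bond orders sum to 4 (valence 4) → 0 H
  atom 14: N, bond orders sum to 3 (valence 3) → 0 H
  atom 15: C, bond orders sum to 4 (valence 4) → 0 H
  atom 16: O, bond orders sum to 2 (valence 2) → 0 H
  atom 17: O, bond orders sum to 2 (valence 2) → 0 H
  atom 18: C, bond orders sum to 1 (valence 4) → 3 H
Total hydrogens: 11.

11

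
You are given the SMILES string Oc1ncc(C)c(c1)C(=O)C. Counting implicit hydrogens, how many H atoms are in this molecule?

9

Walk through each heavy atom and fill implicit hydrogens from standard valence (C 4, N 3, O 2, S 2, halogen 1); for lowercase aromatic atoms, an aromatic c carries 1 H when it has two neighbours and 0 H with three, and aromatic n carries 0 H:
  atom 1: O, bond orders sum to 1 (valence 2) → 1 H
  atom 2: aromatic c, 3 neighbours → 0 H
  atom 3: aromatic n, 2 neighbours → 0 H
  atom 4: aromatic c, 2 neighbours → 1 H
  atom 5: aromatic c, 3 neighbours → 0 H
  atom 6: C, bond orders sum to 1 (valence 4) → 3 H
  atom 7: aromatic c, 3 neighbours → 0 H
  atom 8: aromatic c, 2 neighbours → 1 H
  atom 9: C, bond orders sum to 4 (valence 4) → 0 H
  atom 10: O, bond orders sum to 2 (valence 2) → 0 H
  atom 11: C, bond orders sum to 1 (valence 4) → 3 H
Total hydrogens: 9.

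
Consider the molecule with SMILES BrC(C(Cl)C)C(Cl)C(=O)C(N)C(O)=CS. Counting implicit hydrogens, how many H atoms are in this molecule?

Walk through each heavy atom and fill implicit hydrogens from standard valence (C 4, N 3, O 2, S 2, halogen 1):
  atom 1: Br (halogen, monovalent) → 0 H
  atom 2: C, bond orders sum to 3 (valence 4) → 1 H
  atom 3: C, bond orders sum to 3 (valence 4) → 1 H
  atom 4: Cl (halogen, monovalent) → 0 H
  atom 5: C, bond orders sum to 1 (valence 4) → 3 H
  atom 6: C, bond orders sum to 3 (valence 4) → 1 H
  atom 7: Cl (halogen, monovalent) → 0 H
  atom 8: C, bond orders sum to 4 (valence 4) → 0 H
  atom 9: O, bond orders sum to 2 (valence 2) → 0 H
  atom 10: C, bond orders sum to 3 (valence 4) → 1 H
  atom 11: N, bond orders sum to 1 (valence 3) → 2 H
  atom 12: C, bond orders sum to 4 (valence 4) → 0 H
  atom 13: O, bond orders sum to 1 (valence 2) → 1 H
  atom 14: C, bond orders sum to 3 (valence 4) → 1 H
  atom 15: S, bond orders sum to 1 (valence 2) → 1 H
Total hydrogens: 12.

12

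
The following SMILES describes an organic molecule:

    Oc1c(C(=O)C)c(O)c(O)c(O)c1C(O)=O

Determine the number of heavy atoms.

16

Every atom symbol written in the SMILES (organic subset) is one heavy atom; implicit H are not written.
Heavy atoms by element → C:9, O:7.
Total: 16.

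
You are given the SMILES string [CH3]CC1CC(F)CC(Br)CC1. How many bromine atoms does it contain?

1

Scan the SMILES for Br atoms (remember two-letter symbols like Cl and Br are single atoms).
Bromine count: 1.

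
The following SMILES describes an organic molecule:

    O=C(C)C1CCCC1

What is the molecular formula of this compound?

C7H12O

Walk through each heavy atom and fill implicit hydrogens from standard valence (C 4, N 3, O 2, S 2, halogen 1):
  atom 1: O, bond orders sum to 2 (valence 2) → 0 H
  atom 2: C, bond orders sum to 4 (valence 4) → 0 H
  atom 3: C, bond orders sum to 1 (valence 4) → 3 H
  atom 4: C, bond orders sum to 3 (valence 4) → 1 H
  atom 5: C, bond orders sum to 2 (valence 4) → 2 H
  atom 6: C, bond orders sum to 2 (valence 4) → 2 H
  atom 7: C, bond orders sum to 2 (valence 4) → 2 H
  atom 8: C, bond orders sum to 2 (valence 4) → 2 H
Totals → C:7, H:12, O:1.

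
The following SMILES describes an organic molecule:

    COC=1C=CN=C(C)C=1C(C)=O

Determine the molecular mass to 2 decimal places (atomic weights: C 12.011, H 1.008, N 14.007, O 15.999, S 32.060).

165.19 g/mol

First, the molecular formula is C9H11NO2 (counting implicit H from valence).
  C: 9 × 12.011 = 108.099
  H: 11 × 1.008 = 11.088
  N: 1 × 14.007 = 14.007
  O: 2 × 15.999 = 31.998
Sum: 9×12.011 + 11×1.008 + 1×14.007 + 2×15.999 = 165.192 → 165.19 g/mol.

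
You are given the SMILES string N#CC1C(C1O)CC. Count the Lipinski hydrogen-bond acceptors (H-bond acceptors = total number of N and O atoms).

2

N atoms: 1; O atoms: 1.
Lipinski HBA = 1 + 1 = 2.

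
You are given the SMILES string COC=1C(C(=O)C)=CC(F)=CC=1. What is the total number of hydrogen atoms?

9

Walk through each heavy atom and fill implicit hydrogens from standard valence (C 4, N 3, O 2, S 2, halogen 1):
  atom 1: C, bond orders sum to 1 (valence 4) → 3 H
  atom 2: O, bond orders sum to 2 (valence 2) → 0 H
  atom 3: C, bond orders sum to 4 (valence 4) → 0 H
  atom 4: C, bond orders sum to 4 (valence 4) → 0 H
  atom 5: C, bond orders sum to 4 (valence 4) → 0 H
  atom 6: O, bond orders sum to 2 (valence 2) → 0 H
  atom 7: C, bond orders sum to 1 (valence 4) → 3 H
  atom 8: C, bond orders sum to 3 (valence 4) → 1 H
  atom 9: C, bond orders sum to 4 (valence 4) → 0 H
  atom 10: F (halogen, monovalent) → 0 H
  atom 11: C, bond orders sum to 3 (valence 4) → 1 H
  atom 12: C, bond orders sum to 3 (valence 4) → 1 H
Total hydrogens: 9.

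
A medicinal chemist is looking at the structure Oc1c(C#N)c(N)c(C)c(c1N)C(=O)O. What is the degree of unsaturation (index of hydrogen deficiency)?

7

Molecular formula: C9H9N3O3.
DoU = (2C + 2 + N − H − X) / 2, where X is the halogen count and O/S are ignored.
    = (2·9 + 2 + 3 − 9 − 0) / 2 = 14 / 2 = 7.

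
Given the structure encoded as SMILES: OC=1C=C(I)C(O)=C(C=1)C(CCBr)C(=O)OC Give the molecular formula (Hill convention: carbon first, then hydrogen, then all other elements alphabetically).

Walk through each heavy atom and fill implicit hydrogens from standard valence (C 4, N 3, O 2, S 2, halogen 1):
  atom 1: O, bond orders sum to 1 (valence 2) → 1 H
  atom 2: C, bond orders sum to 4 (valence 4) → 0 H
  atom 3: C, bond orders sum to 3 (valence 4) → 1 H
  atom 4: C, bond orders sum to 4 (valence 4) → 0 H
  atom 5: I (halogen, monovalent) → 0 H
  atom 6: C, bond orders sum to 4 (valence 4) → 0 H
  atom 7: O, bond orders sum to 1 (valence 2) → 1 H
  atom 8: C, bond orders sum to 4 (valence 4) → 0 H
  atom 9: C, bond orders sum to 3 (valence 4) → 1 H
  atom 10: C, bond orders sum to 3 (valence 4) → 1 H
  atom 11: C, bond orders sum to 2 (valence 4) → 2 H
  atom 12: C, bond orders sum to 2 (valence 4) → 2 H
  atom 13: Br (halogen, monovalent) → 0 H
  atom 14: C, bond orders sum to 4 (valence 4) → 0 H
  atom 15: O, bond orders sum to 2 (valence 2) → 0 H
  atom 16: O, bond orders sum to 2 (valence 2) → 0 H
  atom 17: C, bond orders sum to 1 (valence 4) → 3 H
Totals → C:11, H:12, Br:1, I:1, O:4.

C11H12BrIO4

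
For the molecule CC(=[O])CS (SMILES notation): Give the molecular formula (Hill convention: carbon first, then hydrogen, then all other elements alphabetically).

C3H6OS

Walk through each heavy atom and fill implicit hydrogens from standard valence (C 4, N 3, O 2, S 2, halogen 1):
  atom 1: C, bond orders sum to 1 (valence 4) → 3 H
  atom 2: C, bond orders sum to 4 (valence 4) → 0 H
  atom 3: O with explicit H count 0
  atom 4: C, bond orders sum to 2 (valence 4) → 2 H
  atom 5: S, bond orders sum to 1 (valence 2) → 1 H
Totals → C:3, H:6, O:1, S:1.
In Hill order: C3H6OS.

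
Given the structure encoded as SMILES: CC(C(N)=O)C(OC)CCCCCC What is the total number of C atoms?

11

Count every carbon token in the SMILES (each C, including those in ring-closure positions and inside branches).
Carbon count: 11.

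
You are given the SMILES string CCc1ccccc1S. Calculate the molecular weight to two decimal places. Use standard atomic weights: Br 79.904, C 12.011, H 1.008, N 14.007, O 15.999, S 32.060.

First, the molecular formula is C8H10S (counting implicit H from valence).
  C: 8 × 12.011 = 96.088
  H: 10 × 1.008 = 10.080
  S: 1 × 32.060 = 32.060
Sum: 8×12.011 + 10×1.008 + 1×32.060 = 138.228 → 138.23 g/mol.

138.23 g/mol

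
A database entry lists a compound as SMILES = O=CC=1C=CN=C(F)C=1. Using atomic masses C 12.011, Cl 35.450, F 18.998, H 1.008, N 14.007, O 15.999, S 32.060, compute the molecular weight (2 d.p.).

125.10 g/mol

First, the molecular formula is C6H4FNO (counting implicit H from valence).
  C: 6 × 12.011 = 72.066
  F: 1 × 18.998 = 18.998
  H: 4 × 1.008 = 4.032
  N: 1 × 14.007 = 14.007
  O: 1 × 15.999 = 15.999
Sum: 6×12.011 + 1×18.998 + 4×1.008 + 1×14.007 + 1×15.999 = 125.102 → 125.10 g/mol.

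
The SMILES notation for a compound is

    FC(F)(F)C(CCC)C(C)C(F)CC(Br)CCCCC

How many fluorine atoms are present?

4

Scan the SMILES for F atoms (remember two-letter symbols like Cl and Br are single atoms).
Fluorine count: 4.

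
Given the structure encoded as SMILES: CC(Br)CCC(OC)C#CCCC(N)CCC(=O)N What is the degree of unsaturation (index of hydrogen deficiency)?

3

Degree of unsaturation = (number of rings) + (number of π bonds).
Ring closures in the SMILES: 0.
π bonds: 1 double bond (each 1 DoU), 1 triple bond (each 2 DoU) → 3 DoU from unsaturation.
Total DoU = 0 + 3 = 3.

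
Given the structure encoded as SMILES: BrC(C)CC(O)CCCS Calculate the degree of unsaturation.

Degree of unsaturation = (number of rings) + (number of π bonds).
Ring closures in the SMILES: 0.
π bonds: none → 0 DoU from unsaturation.
Total DoU = 0 + 0 = 0.

0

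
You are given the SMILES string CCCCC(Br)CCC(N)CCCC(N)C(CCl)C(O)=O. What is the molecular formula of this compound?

Walk through each heavy atom and fill implicit hydrogens from standard valence (C 4, N 3, O 2, S 2, halogen 1):
  atom 1: C, bond orders sum to 1 (valence 4) → 3 H
  atom 2: C, bond orders sum to 2 (valence 4) → 2 H
  atom 3: C, bond orders sum to 2 (valence 4) → 2 H
  atom 4: C, bond orders sum to 2 (valence 4) → 2 H
  atom 5: C, bond orders sum to 3 (valence 4) → 1 H
  atom 6: Br (halogen, monovalent) → 0 H
  atom 7: C, bond orders sum to 2 (valence 4) → 2 H
  atom 8: C, bond orders sum to 2 (valence 4) → 2 H
  atom 9: C, bond orders sum to 3 (valence 4) → 1 H
  atom 10: N, bond orders sum to 1 (valence 3) → 2 H
  atom 11: C, bond orders sum to 2 (valence 4) → 2 H
  atom 12: C, bond orders sum to 2 (valence 4) → 2 H
  atom 13: C, bond orders sum to 2 (valence 4) → 2 H
  atom 14: C, bond orders sum to 3 (valence 4) → 1 H
  atom 15: N, bond orders sum to 1 (valence 3) → 2 H
  atom 16: C, bond orders sum to 3 (valence 4) → 1 H
  atom 17: C, bond orders sum to 2 (valence 4) → 2 H
  atom 18: Cl (halogen, monovalent) → 0 H
  atom 19: C, bond orders sum to 4 (valence 4) → 0 H
  atom 20: O, bond orders sum to 1 (valence 2) → 1 H
  atom 21: O, bond orders sum to 2 (valence 2) → 0 H
Totals → C:15, H:30, Br:1, Cl:1, N:2, O:2.
In Hill order: C15H30BrClN2O2.

C15H30BrClN2O2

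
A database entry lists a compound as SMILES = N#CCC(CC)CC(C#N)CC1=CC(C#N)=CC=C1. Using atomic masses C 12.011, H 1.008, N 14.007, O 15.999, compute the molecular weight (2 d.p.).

251.33 g/mol

First, the molecular formula is C16H17N3 (counting implicit H from valence).
  C: 16 × 12.011 = 192.176
  H: 17 × 1.008 = 17.136
  N: 3 × 14.007 = 42.021
Sum: 16×12.011 + 17×1.008 + 3×14.007 = 251.333 → 251.33 g/mol.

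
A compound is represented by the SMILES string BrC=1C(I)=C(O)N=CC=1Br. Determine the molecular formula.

C5H2Br2INO

Walk through each heavy atom and fill implicit hydrogens from standard valence (C 4, N 3, O 2, S 2, halogen 1):
  atom 1: Br (halogen, monovalent) → 0 H
  atom 2: C, bond orders sum to 4 (valence 4) → 0 H
  atom 3: C, bond orders sum to 4 (valence 4) → 0 H
  atom 4: I (halogen, monovalent) → 0 H
  atom 5: C, bond orders sum to 4 (valence 4) → 0 H
  atom 6: O, bond orders sum to 1 (valence 2) → 1 H
  atom 7: N, bond orders sum to 3 (valence 3) → 0 H
  atom 8: C, bond orders sum to 3 (valence 4) → 1 H
  atom 9: C, bond orders sum to 4 (valence 4) → 0 H
  atom 10: Br (halogen, monovalent) → 0 H
Totals → C:5, H:2, Br:2, I:1, N:1, O:1.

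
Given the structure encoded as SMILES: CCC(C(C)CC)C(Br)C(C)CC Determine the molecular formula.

C12H25Br

Walk through each heavy atom and fill implicit hydrogens from standard valence (C 4, N 3, O 2, S 2, halogen 1):
  atom 1: C, bond orders sum to 1 (valence 4) → 3 H
  atom 2: C, bond orders sum to 2 (valence 4) → 2 H
  atom 3: C, bond orders sum to 3 (valence 4) → 1 H
  atom 4: C, bond orders sum to 3 (valence 4) → 1 H
  atom 5: C, bond orders sum to 1 (valence 4) → 3 H
  atom 6: C, bond orders sum to 2 (valence 4) → 2 H
  atom 7: C, bond orders sum to 1 (valence 4) → 3 H
  atom 8: C, bond orders sum to 3 (valence 4) → 1 H
  atom 9: Br (halogen, monovalent) → 0 H
  atom 10: C, bond orders sum to 3 (valence 4) → 1 H
  atom 11: C, bond orders sum to 1 (valence 4) → 3 H
  atom 12: C, bond orders sum to 2 (valence 4) → 2 H
  atom 13: C, bond orders sum to 1 (valence 4) → 3 H
Totals → C:12, H:25, Br:1.
In Hill order: C12H25Br.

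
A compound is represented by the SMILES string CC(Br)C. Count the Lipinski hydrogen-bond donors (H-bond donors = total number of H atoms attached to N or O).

0

Donors: find every N or O and count the H atoms it carries.
  (no N or O atoms present)
Lipinski HBD = 0.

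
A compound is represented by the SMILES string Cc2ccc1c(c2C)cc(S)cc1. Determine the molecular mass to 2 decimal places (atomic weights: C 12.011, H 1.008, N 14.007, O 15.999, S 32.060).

188.29 g/mol

First, the molecular formula is C12H12S (counting implicit H from valence).
  C: 12 × 12.011 = 144.132
  H: 12 × 1.008 = 12.096
  S: 1 × 32.060 = 32.060
Sum: 12×12.011 + 12×1.008 + 1×32.060 = 188.288 → 188.29 g/mol.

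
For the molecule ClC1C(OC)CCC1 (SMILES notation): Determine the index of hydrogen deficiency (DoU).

Molecular formula: C6H11ClO.
DoU = (2C + 2 + N − H − X) / 2, where X is the halogen count and O/S are ignored.
    = (2·6 + 2 + 0 − 11 − 1) / 2 = 2 / 2 = 1.

1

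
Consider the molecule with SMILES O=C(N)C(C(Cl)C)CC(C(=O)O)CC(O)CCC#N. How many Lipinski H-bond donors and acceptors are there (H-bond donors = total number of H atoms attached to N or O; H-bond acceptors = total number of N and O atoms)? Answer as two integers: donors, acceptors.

Donors: find every N or O and count the H atoms it carries.
  atom 1 (O): bond orders sum to 2 → 0 H
  atom 3 (N): bond orders sum to 1 → 2 H
  atom 11 (O): bond orders sum to 2 → 0 H
  atom 12 (O): bond orders sum to 1 → 1 H
  atom 15 (O): bond orders sum to 1 → 1 H
  atom 19 (N): bond orders sum to 3 → 0 H
Lipinski HBD = 4.
Acceptors: N atoms = 2, O atoms = 4 → HBA = 6.

4, 6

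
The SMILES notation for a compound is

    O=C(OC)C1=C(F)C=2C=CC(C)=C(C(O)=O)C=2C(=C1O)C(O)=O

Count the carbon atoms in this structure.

15

Count every carbon token in the SMILES (each C, including those in ring-closure positions and inside branches).
Carbon count: 15.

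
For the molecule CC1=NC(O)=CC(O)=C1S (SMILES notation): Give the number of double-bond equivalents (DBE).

4

Degree of unsaturation = (number of rings) + (number of π bonds).
Ring closures in the SMILES: 1.
π bonds: 3 double bonds (each 1 DoU) → 3 DoU from unsaturation.
Total DoU = 1 + 3 = 4.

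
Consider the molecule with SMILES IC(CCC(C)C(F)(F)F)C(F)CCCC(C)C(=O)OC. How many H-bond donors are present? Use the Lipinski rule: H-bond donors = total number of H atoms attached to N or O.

0

Donors: find every N or O and count the H atoms it carries.
  atom 19 (O): bond orders sum to 2 → 0 H
  atom 20 (O): bond orders sum to 2 → 0 H
Lipinski HBD = 0.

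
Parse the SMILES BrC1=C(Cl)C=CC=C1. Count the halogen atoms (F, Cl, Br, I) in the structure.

Halogen atoms appear at heavy-atom positions 1, 4 (1×Br, 1×Cl).
Halogen count: 2.

2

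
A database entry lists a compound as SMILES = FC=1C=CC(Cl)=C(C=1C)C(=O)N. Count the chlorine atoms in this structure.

1

Scan the SMILES for Cl atoms (remember two-letter symbols like Cl and Br are single atoms).
Chlorine count: 1.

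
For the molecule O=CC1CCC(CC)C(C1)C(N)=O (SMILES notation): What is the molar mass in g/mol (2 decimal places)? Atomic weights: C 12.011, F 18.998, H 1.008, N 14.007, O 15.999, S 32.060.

First, the molecular formula is C10H17NO2 (counting implicit H from valence).
  C: 10 × 12.011 = 120.110
  H: 17 × 1.008 = 17.136
  N: 1 × 14.007 = 14.007
  O: 2 × 15.999 = 31.998
Sum: 10×12.011 + 17×1.008 + 1×14.007 + 2×15.999 = 183.251 → 183.25 g/mol.

183.25 g/mol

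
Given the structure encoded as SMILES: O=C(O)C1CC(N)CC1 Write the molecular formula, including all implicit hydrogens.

C6H11NO2

Walk through each heavy atom and fill implicit hydrogens from standard valence (C 4, N 3, O 2, S 2, halogen 1):
  atom 1: O, bond orders sum to 2 (valence 2) → 0 H
  atom 2: C, bond orders sum to 4 (valence 4) → 0 H
  atom 3: O, bond orders sum to 1 (valence 2) → 1 H
  atom 4: C, bond orders sum to 3 (valence 4) → 1 H
  atom 5: C, bond orders sum to 2 (valence 4) → 2 H
  atom 6: C, bond orders sum to 3 (valence 4) → 1 H
  atom 7: N, bond orders sum to 1 (valence 3) → 2 H
  atom 8: C, bond orders sum to 2 (valence 4) → 2 H
  atom 9: C, bond orders sum to 2 (valence 4) → 2 H
Totals → C:6, H:11, N:1, O:2.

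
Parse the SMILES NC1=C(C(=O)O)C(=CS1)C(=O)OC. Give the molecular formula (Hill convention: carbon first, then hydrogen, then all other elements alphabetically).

Walk through each heavy atom and fill implicit hydrogens from standard valence (C 4, N 3, O 2, S 2, halogen 1):
  atom 1: N, bond orders sum to 1 (valence 3) → 2 H
  atom 2: C, bond orders sum to 4 (valence 4) → 0 H
  atom 3: C, bond orders sum to 4 (valence 4) → 0 H
  atom 4: C, bond orders sum to 4 (valence 4) → 0 H
  atom 5: O, bond orders sum to 2 (valence 2) → 0 H
  atom 6: O, bond orders sum to 1 (valence 2) → 1 H
  atom 7: C, bond orders sum to 4 (valence 4) → 0 H
  atom 8: C, bond orders sum to 3 (valence 4) → 1 H
  atom 9: S, bond orders sum to 2 (valence 2) → 0 H
  atom 10: C, bond orders sum to 4 (valence 4) → 0 H
  atom 11: O, bond orders sum to 2 (valence 2) → 0 H
  atom 12: O, bond orders sum to 2 (valence 2) → 0 H
  atom 13: C, bond orders sum to 1 (valence 4) → 3 H
Totals → C:7, H:7, N:1, O:4, S:1.
In Hill order: C7H7NO4S.

C7H7NO4S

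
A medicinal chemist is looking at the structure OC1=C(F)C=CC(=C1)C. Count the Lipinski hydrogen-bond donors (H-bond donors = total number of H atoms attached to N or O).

1

Donors: find every N or O and count the H atoms it carries.
  atom 1 (O): bond orders sum to 1 → 1 H
Lipinski HBD = 1.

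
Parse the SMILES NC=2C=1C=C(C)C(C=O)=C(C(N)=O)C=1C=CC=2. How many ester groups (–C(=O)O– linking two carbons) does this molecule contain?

0

Scan the SMILES for the ester motif — none present.
Groups that are present: 1 aldehyde, 1 amide, 1 primary amine.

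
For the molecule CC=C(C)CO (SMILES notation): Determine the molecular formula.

Walk through each heavy atom and fill implicit hydrogens from standard valence (C 4, N 3, O 2, S 2, halogen 1):
  atom 1: C, bond orders sum to 1 (valence 4) → 3 H
  atom 2: C, bond orders sum to 3 (valence 4) → 1 H
  atom 3: C, bond orders sum to 4 (valence 4) → 0 H
  atom 4: C, bond orders sum to 1 (valence 4) → 3 H
  atom 5: C, bond orders sum to 2 (valence 4) → 2 H
  atom 6: O, bond orders sum to 1 (valence 2) → 1 H
Totals → C:5, H:10, O:1.

C5H10O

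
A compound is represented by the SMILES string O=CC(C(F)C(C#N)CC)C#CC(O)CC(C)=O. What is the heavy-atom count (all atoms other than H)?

Every atom symbol written in the SMILES (organic subset) is one heavy atom; implicit H are not written.
Heavy atoms by element → C:13, F:1, N:1, O:3.
Total: 18.

18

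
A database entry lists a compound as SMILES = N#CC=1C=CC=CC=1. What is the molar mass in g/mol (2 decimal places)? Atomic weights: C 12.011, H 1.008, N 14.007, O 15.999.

First, the molecular formula is C7H5N (counting implicit H from valence).
  C: 7 × 12.011 = 84.077
  H: 5 × 1.008 = 5.040
  N: 1 × 14.007 = 14.007
Sum: 7×12.011 + 5×1.008 + 1×14.007 = 103.124 → 103.12 g/mol.

103.12 g/mol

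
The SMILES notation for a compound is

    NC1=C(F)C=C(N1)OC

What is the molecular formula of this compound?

Walk through each heavy atom and fill implicit hydrogens from standard valence (C 4, N 3, O 2, S 2, halogen 1):
  atom 1: N, bond orders sum to 1 (valence 3) → 2 H
  atom 2: C, bond orders sum to 4 (valence 4) → 0 H
  atom 3: C, bond orders sum to 4 (valence 4) → 0 H
  atom 4: F (halogen, monovalent) → 0 H
  atom 5: C, bond orders sum to 3 (valence 4) → 1 H
  atom 6: C, bond orders sum to 4 (valence 4) → 0 H
  atom 7: N, bond orders sum to 2 (valence 3) → 1 H
  atom 8: O, bond orders sum to 2 (valence 2) → 0 H
  atom 9: C, bond orders sum to 1 (valence 4) → 3 H
Totals → C:5, H:7, F:1, N:2, O:1.

C5H7FN2O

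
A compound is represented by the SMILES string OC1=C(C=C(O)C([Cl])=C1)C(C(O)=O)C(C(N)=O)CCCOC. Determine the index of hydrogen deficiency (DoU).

6

Molecular formula: C14H18ClNO6.
DoU = (2C + 2 + N − H − X) / 2, where X is the halogen count and O/S are ignored.
    = (2·14 + 2 + 1 − 18 − 1) / 2 = 12 / 2 = 6.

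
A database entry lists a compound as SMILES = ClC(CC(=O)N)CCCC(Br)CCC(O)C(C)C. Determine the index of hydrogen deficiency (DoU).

1

Degree of unsaturation = (number of rings) + (number of π bonds).
Ring closures in the SMILES: 0.
π bonds: 1 double bond (each 1 DoU) → 1 DoU from unsaturation.
Total DoU = 0 + 1 = 1.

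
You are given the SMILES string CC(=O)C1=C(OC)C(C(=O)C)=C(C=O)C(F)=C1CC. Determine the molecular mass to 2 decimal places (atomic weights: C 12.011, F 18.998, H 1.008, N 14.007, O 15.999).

266.27 g/mol

First, the molecular formula is C14H15FO4 (counting implicit H from valence).
  C: 14 × 12.011 = 168.154
  F: 1 × 18.998 = 18.998
  H: 15 × 1.008 = 15.120
  O: 4 × 15.999 = 63.996
Sum: 14×12.011 + 1×18.998 + 15×1.008 + 4×15.999 = 266.268 → 266.27 g/mol.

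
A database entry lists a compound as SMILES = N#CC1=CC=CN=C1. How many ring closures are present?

1

In SMILES, each pair of matching ring-closure digits denotes one ring-closing bond; the number of such bonds equals the number of independent rings.
Ring-closure bonds here: 1.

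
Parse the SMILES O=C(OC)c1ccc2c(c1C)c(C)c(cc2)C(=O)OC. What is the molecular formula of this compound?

C16H16O4

Walk through each heavy atom and fill implicit hydrogens from standard valence (C 4, N 3, O 2, S 2, halogen 1); for lowercase aromatic atoms, an aromatic c carries 1 H when it has two neighbours and 0 H with three, and aromatic n carries 0 H:
  atom 1: O, bond orders sum to 2 (valence 2) → 0 H
  atom 2: C, bond orders sum to 4 (valence 4) → 0 H
  atom 3: O, bond orders sum to 2 (valence 2) → 0 H
  atom 4: C, bond orders sum to 1 (valence 4) → 3 H
  atom 5: aromatic c, 3 neighbours → 0 H
  atom 6: aromatic c, 2 neighbours → 1 H
  atom 7: aromatic c, 2 neighbours → 1 H
  atom 8: aromatic c, 3 neighbours → 0 H
  atom 9: aromatic c, 3 neighbours → 0 H
  atom 10: aromatic c, 3 neighbours → 0 H
  atom 11: C, bond orders sum to 1 (valence 4) → 3 H
  atom 12: aromatic c, 3 neighbours → 0 H
  atom 13: C, bond orders sum to 1 (valence 4) → 3 H
  atom 14: aromatic c, 3 neighbours → 0 H
  atom 15: aromatic c, 2 neighbours → 1 H
  atom 16: aromatic c, 2 neighbours → 1 H
  atom 17: C, bond orders sum to 4 (valence 4) → 0 H
  atom 18: O, bond orders sum to 2 (valence 2) → 0 H
  atom 19: O, bond orders sum to 2 (valence 2) → 0 H
  atom 20: C, bond orders sum to 1 (valence 4) → 3 H
Totals → C:16, H:16, O:4.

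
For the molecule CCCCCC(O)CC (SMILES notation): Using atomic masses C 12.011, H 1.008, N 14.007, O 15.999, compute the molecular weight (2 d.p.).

130.23 g/mol

First, the molecular formula is C8H18O (counting implicit H from valence).
  C: 8 × 12.011 = 96.088
  H: 18 × 1.008 = 18.144
  O: 1 × 15.999 = 15.999
Sum: 8×12.011 + 18×1.008 + 1×15.999 = 130.231 → 130.23 g/mol.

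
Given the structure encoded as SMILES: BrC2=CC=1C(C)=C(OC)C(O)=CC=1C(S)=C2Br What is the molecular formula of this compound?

Walk through each heavy atom and fill implicit hydrogens from standard valence (C 4, N 3, O 2, S 2, halogen 1):
  atom 1: Br (halogen, monovalent) → 0 H
  atom 2: C, bond orders sum to 4 (valence 4) → 0 H
  atom 3: C, bond orders sum to 3 (valence 4) → 1 H
  atom 4: C, bond orders sum to 4 (valence 4) → 0 H
  atom 5: C, bond orders sum to 4 (valence 4) → 0 H
  atom 6: C, bond orders sum to 1 (valence 4) → 3 H
  atom 7: C, bond orders sum to 4 (valence 4) → 0 H
  atom 8: O, bond orders sum to 2 (valence 2) → 0 H
  atom 9: C, bond orders sum to 1 (valence 4) → 3 H
  atom 10: C, bond orders sum to 4 (valence 4) → 0 H
  atom 11: O, bond orders sum to 1 (valence 2) → 1 H
  atom 12: C, bond orders sum to 3 (valence 4) → 1 H
  atom 13: C, bond orders sum to 4 (valence 4) → 0 H
  atom 14: C, bond orders sum to 4 (valence 4) → 0 H
  atom 15: S, bond orders sum to 1 (valence 2) → 1 H
  atom 16: C, bond orders sum to 4 (valence 4) → 0 H
  atom 17: Br (halogen, monovalent) → 0 H
Totals → C:12, H:10, Br:2, O:2, S:1.
In Hill order: C12H10Br2O2S.

C12H10Br2O2S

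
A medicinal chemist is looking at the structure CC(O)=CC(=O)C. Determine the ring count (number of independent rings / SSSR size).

In SMILES, each pair of matching ring-closure digits denotes one ring-closing bond; the number of such bonds equals the number of independent rings.
Ring-closure bonds here: 0.

0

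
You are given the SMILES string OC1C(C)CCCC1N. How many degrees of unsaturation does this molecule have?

Degree of unsaturation = (number of rings) + (number of π bonds).
Ring closures in the SMILES: 1.
π bonds: none → 0 DoU from unsaturation.
Total DoU = 1 + 0 = 1.

1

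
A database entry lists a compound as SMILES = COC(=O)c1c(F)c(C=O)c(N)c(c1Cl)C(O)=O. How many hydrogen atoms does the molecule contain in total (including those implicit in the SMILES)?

Walk through each heavy atom and fill implicit hydrogens from standard valence (C 4, N 3, O 2, S 2, halogen 1); for lowercase aromatic atoms, an aromatic c carries 1 H when it has two neighbours and 0 H with three, and aromatic n carries 0 H:
  atom 1: C, bond orders sum to 1 (valence 4) → 3 H
  atom 2: O, bond orders sum to 2 (valence 2) → 0 H
  atom 3: C, bond orders sum to 4 (valence 4) → 0 H
  atom 4: O, bond orders sum to 2 (valence 2) → 0 H
  atom 5: aromatic c, 3 neighbours → 0 H
  atom 6: aromatic c, 3 neighbours → 0 H
  atom 7: F (halogen, monovalent) → 0 H
  atom 8: aromatic c, 3 neighbours → 0 H
  atom 9: C, bond orders sum to 3 (valence 4) → 1 H
  atom 10: O, bond orders sum to 2 (valence 2) → 0 H
  atom 11: aromatic c, 3 neighbours → 0 H
  atom 12: N, bond orders sum to 1 (valence 3) → 2 H
  atom 13: aromatic c, 3 neighbours → 0 H
  atom 14: aromatic c, 3 neighbours → 0 H
  atom 15: Cl (halogen, monovalent) → 0 H
  atom 16: C, bond orders sum to 4 (valence 4) → 0 H
  atom 17: O, bond orders sum to 1 (valence 2) → 1 H
  atom 18: O, bond orders sum to 2 (valence 2) → 0 H
Total hydrogens: 7.

7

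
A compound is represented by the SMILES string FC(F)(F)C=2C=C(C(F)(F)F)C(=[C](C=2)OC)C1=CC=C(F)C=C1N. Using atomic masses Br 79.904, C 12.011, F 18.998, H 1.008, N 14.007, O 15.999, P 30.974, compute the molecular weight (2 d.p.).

First, the molecular formula is C15H10F7NO (counting implicit H from valence).
  C: 15 × 12.011 = 180.165
  F: 7 × 18.998 = 132.986
  H: 10 × 1.008 = 10.080
  N: 1 × 14.007 = 14.007
  O: 1 × 15.999 = 15.999
Sum: 15×12.011 + 7×18.998 + 10×1.008 + 1×14.007 + 1×15.999 = 353.237 → 353.24 g/mol.

353.24 g/mol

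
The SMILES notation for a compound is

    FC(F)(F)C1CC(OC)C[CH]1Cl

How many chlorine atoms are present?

1

Scan the SMILES for Cl atoms (remember two-letter symbols like Cl and Br are single atoms).
Chlorine count: 1.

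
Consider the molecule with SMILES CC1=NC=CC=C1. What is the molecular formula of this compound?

Walk through each heavy atom and fill implicit hydrogens from standard valence (C 4, N 3, O 2, S 2, halogen 1):
  atom 1: C, bond orders sum to 1 (valence 4) → 3 H
  atom 2: C, bond orders sum to 4 (valence 4) → 0 H
  atom 3: N, bond orders sum to 3 (valence 3) → 0 H
  atom 4: C, bond orders sum to 3 (valence 4) → 1 H
  atom 5: C, bond orders sum to 3 (valence 4) → 1 H
  atom 6: C, bond orders sum to 3 (valence 4) → 1 H
  atom 7: C, bond orders sum to 3 (valence 4) → 1 H
Totals → C:6, H:7, N:1.
In Hill order: C6H7N.

C6H7N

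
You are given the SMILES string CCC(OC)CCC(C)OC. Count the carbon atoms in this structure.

Count every carbon token in the SMILES (each C, including those in ring-closure positions and inside branches).
Carbon count: 9.

9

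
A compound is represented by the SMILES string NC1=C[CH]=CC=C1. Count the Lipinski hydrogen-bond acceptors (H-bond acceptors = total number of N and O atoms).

N atoms: 1; O atoms: 0.
Lipinski HBA = 1 + 0 = 1.

1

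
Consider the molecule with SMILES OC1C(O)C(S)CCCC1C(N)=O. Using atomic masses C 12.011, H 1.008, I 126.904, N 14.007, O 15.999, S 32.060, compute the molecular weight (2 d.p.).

205.27 g/mol

First, the molecular formula is C8H15NO3S (counting implicit H from valence).
  C: 8 × 12.011 = 96.088
  H: 15 × 1.008 = 15.120
  N: 1 × 14.007 = 14.007
  O: 3 × 15.999 = 47.997
  S: 1 × 32.060 = 32.060
Sum: 8×12.011 + 15×1.008 + 1×14.007 + 3×15.999 + 1×32.060 = 205.272 → 205.27 g/mol.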